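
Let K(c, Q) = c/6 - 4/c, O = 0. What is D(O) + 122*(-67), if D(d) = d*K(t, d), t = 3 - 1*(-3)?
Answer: -8174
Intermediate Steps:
t = 6 (t = 3 + 3 = 6)
K(c, Q) = -4/c + c/6 (K(c, Q) = c*(1/6) - 4/c = c/6 - 4/c = -4/c + c/6)
D(d) = d/3 (D(d) = d*(-4/6 + (1/6)*6) = d*(-4*1/6 + 1) = d*(-2/3 + 1) = d*(1/3) = d/3)
D(O) + 122*(-67) = (1/3)*0 + 122*(-67) = 0 - 8174 = -8174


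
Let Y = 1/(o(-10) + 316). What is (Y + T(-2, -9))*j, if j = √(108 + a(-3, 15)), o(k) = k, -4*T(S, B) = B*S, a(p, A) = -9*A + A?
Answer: -1376*I*√3/153 ≈ -15.577*I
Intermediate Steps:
a(p, A) = -8*A
T(S, B) = -B*S/4
j = 2*I*√3 (j = √(108 - 8*15) = √(108 - 120) = √(-12) = 2*I*√3 ≈ 3.4641*I)
Y = 1/306 (Y = 1/(-10 + 316) = 1/306 ≈ 0.0032680)
(Y + T(-2, -9))*j = (1/306 - ¼*(-9)*(-2))*(2*I*√3) = (1/306 - 9/2)*(2*I*√3) = -1376*I*√3/153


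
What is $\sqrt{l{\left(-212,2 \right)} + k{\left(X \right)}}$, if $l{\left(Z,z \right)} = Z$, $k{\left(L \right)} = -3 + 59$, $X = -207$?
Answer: $2 i \sqrt{39} \approx 12.49 i$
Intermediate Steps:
$k{\left(L \right)} = 56$
$\sqrt{l{\left(-212,2 \right)} + k{\left(X \right)}} = \sqrt{-212 + 56} = \sqrt{-156} = 2 i \sqrt{39}$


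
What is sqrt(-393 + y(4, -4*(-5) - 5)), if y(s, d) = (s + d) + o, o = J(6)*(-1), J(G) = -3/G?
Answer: 3*I*sqrt(166)/2 ≈ 19.326*I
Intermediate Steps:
o = 1/2 (o = -3/6*(-1) = -3*1/6*(-1) = -1/2*(-1) = 1/2 ≈ 0.50000)
y(s, d) = 1/2 + d + s (y(s, d) = (s + d) + 1/2 = (d + s) + 1/2 = 1/2 + d + s)
sqrt(-393 + y(4, -4*(-5) - 5)) = sqrt(-393 + (1/2 + (-4*(-5) - 5) + 4)) = sqrt(-393 + (1/2 + (20 - 5) + 4)) = sqrt(-393 + (1/2 + 15 + 4)) = sqrt(-393 + 39/2) = sqrt(-747/2) = 3*I*sqrt(166)/2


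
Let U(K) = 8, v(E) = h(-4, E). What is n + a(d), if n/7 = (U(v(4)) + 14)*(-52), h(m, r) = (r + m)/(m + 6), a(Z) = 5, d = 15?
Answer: -8003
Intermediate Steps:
h(m, r) = (m + r)/(6 + m)
v(E) = -2 + E/2 (v(E) = (-4 + E)/(6 - 4) = (-4 + E)/2 = -2 + E/2)
n = -8008 (n = 7*((8 + 14)*(-52)) = 7*(22*(-52)) = 7*(-1144) = -8008)
n + a(d) = -8008 + 5 = -8003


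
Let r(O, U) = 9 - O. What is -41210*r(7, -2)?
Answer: -82420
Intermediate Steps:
-41210*r(7, -2) = -41210*(9 - 1*7) = -41210*(9 - 7) = -41210*2 = -82420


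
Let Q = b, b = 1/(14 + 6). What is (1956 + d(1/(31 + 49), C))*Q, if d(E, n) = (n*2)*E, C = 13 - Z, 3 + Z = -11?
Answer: 78267/800 ≈ 97.834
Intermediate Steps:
Z = -14 (Z = -3 - 11 = -14)
C = 27 (C = 13 - 1*(-14) = 13 + 14 = 27)
b = 1/20 ≈ 0.050000
d(E, n) = 2*E*n (d(E, n) = (2*n)*E = 2*E*n)
Q = 1/20 ≈ 0.050000
(1956 + d(1/(31 + 49), C))*Q = (1956 + 2*27/(31 + 49))*(1/20) = (1956 + 2*27/80)*(1/20) = (1956 + 2*(1/80)*27)*(1/20) = (1956 + 27/40)*(1/20) = (78267/40)*(1/20) = 78267/800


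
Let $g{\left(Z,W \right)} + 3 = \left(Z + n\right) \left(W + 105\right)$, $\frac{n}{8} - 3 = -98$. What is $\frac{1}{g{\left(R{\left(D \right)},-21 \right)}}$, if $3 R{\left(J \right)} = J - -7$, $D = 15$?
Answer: $- \frac{1}{63227} \approx -1.5816 \cdot 10^{-5}$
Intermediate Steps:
$n = -760$ ($n = 24 + 8 \left(-98\right) = 24 - 784 = -760$)
$R{\left(J \right)} = \frac{7}{3} + \frac{J}{3}$ ($R{\left(J \right)} = \frac{J - -7}{3} = \frac{J + 7}{3} = \frac{7 + J}{3} = \frac{7}{3} + \frac{J}{3}$)
$g{\left(Z,W \right)} = -3 + \left(-760 + Z\right) \left(105 + W\right)$ ($g{\left(Z,W \right)} = -3 + \left(Z - 760\right) \left(W + 105\right) = -3 + \left(-760 + Z\right) \left(105 + W\right)$)
$\frac{1}{g{\left(R{\left(D \right)},-21 \right)}} = \frac{1}{-79803 - -15960 + 105 \left(\frac{7}{3} + \frac{1}{3} \cdot 15\right) - 21 \left(\frac{7}{3} + \frac{1}{3} \cdot 15\right)} = \frac{1}{-79803 + 15960 + 105 \left(\frac{7}{3} + 5\right) - 21 \left(\frac{7}{3} + 5\right)} = \frac{1}{-79803 + 15960 + 105 \cdot \frac{22}{3} - 154} = \frac{1}{-79803 + 15960 + 770 - 154} = \frac{1}{-63227} = - \frac{1}{63227}$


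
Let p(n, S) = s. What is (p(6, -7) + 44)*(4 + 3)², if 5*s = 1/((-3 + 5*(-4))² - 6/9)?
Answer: 17086447/7925 ≈ 2156.0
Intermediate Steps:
s = 3/7925 (s = 1/(5*((-3 + 5*(-4))² - 6/9)) = 1/(5*((-3 - 20)² - 6*⅑)) = 1/(5*((-23)² - ⅔)) = 1/(5*(529 - ⅔)) = 1/(5*(1585/3)) = (⅕)*(3/1585) = 3/7925 ≈ 0.00037855)
p(n, S) = 3/7925
(p(6, -7) + 44)*(4 + 3)² = (3/7925 + 44)*(4 + 3)² = (348703/7925)*7² = (348703/7925)*49 = 17086447/7925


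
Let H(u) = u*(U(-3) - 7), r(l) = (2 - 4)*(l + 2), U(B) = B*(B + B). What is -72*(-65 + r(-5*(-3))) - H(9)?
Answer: 7029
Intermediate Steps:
U(B) = 2*B² (U(B) = B*(2*B) = 2*B²)
r(l) = -4 - 2*l (r(l) = -2*(2 + l) = -4 - 2*l)
H(u) = 11*u (H(u) = u*(2*(-3)² - 7) = u*(2*9 - 7) = u*(18 - 7) = u*11 = 11*u)
-72*(-65 + r(-5*(-3))) - H(9) = -72*(-65 + (-4 - (-10)*(-3))) - 11*9 = -72*(-65 + (-4 - 2*15)) - 1*99 = -72*(-65 + (-4 - 30)) - 99 = -72*(-65 - 34) - 99 = -72*(-99) - 99 = 7128 - 99 = 7029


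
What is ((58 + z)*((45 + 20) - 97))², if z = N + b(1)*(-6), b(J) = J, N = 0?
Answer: 2768896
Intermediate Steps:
z = -6 (z = 0 + 1*(-6) = 0 - 6 = -6)
((58 + z)*((45 + 20) - 97))² = ((58 - 6)*((45 + 20) - 97))² = (52*(65 - 97))² = (52*(-32))² = (-1664)² = 2768896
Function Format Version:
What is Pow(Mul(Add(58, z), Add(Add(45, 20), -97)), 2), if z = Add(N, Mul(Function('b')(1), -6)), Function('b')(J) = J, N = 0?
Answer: 2768896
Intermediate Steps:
z = -6 (z = Add(0, Mul(1, -6)) = Add(0, -6) = -6)
Pow(Mul(Add(58, z), Add(Add(45, 20), -97)), 2) = Pow(Mul(Add(58, -6), Add(Add(45, 20), -97)), 2) = Pow(Mul(52, Add(65, -97)), 2) = Pow(Mul(52, -32), 2) = Pow(-1664, 2) = 2768896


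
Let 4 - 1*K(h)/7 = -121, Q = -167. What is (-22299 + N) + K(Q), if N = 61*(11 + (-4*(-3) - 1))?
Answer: -20082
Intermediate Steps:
K(h) = 875 (K(h) = 28 - 7*(-121) = 28 + 847 = 875)
N = 1342 (N = 61*(11 + (12 - 1)) = 61*(11 + 11) = 61*22 = 1342)
(-22299 + N) + K(Q) = (-22299 + 1342) + 875 = -20957 + 875 = -20082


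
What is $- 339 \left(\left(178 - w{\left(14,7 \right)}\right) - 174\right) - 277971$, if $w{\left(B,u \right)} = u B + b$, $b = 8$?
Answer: $-243393$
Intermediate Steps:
$w{\left(B,u \right)} = 8 + B u$ ($w{\left(B,u \right)} = u B + 8 = B u + 8 = 8 + B u$)
$- 339 \left(\left(178 - w{\left(14,7 \right)}\right) - 174\right) - 277971 = - 339 \left(\left(178 - \left(8 + 14 \cdot 7\right)\right) - 174\right) - 277971 = - 339 \left(\left(178 - \left(8 + 98\right)\right) - 174\right) - 277971 = - 339 \left(\left(178 - 106\right) - 174\right) - 277971 = - 339 \left(72 - 174\right) - 277971 = \left(-339\right) \left(-102\right) - 277971 = 34578 - 277971 = -243393$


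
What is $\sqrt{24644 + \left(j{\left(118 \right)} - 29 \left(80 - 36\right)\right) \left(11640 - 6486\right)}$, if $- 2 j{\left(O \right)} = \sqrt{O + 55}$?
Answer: $\sqrt{-6551860 - 2577 \sqrt{173}} \approx 2566.3 i$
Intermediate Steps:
$j{\left(O \right)} = - \frac{\sqrt{55 + O}}{2}$ ($j{\left(O \right)} = - \frac{\sqrt{O + 55}}{2} = - \frac{\sqrt{55 + O}}{2}$)
$\sqrt{24644 + \left(j{\left(118 \right)} - 29 \left(80 - 36\right)\right) \left(11640 - 6486\right)} = \sqrt{24644 + \left(- \frac{\sqrt{55 + 118}}{2} - 29 \left(80 - 36\right)\right) \left(11640 - 6486\right)} = \sqrt{24644 + \left(- \frac{\sqrt{173}}{2} - 1276\right) 5154} = \sqrt{24644 + \left(-1276 - \frac{\sqrt{173}}{2}\right) 5154} = \sqrt{24644 - \left(6576504 + 2577 \sqrt{173}\right)} = \sqrt{-6551860 - 2577 \sqrt{173}}$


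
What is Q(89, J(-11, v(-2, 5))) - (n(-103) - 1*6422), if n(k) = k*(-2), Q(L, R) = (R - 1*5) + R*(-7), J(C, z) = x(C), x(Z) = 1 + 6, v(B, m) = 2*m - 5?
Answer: 6169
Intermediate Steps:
v(B, m) = -5 + 2*m
x(Z) = 7
J(C, z) = 7
Q(L, R) = -5 - 6*R (Q(L, R) = (R - 5) - 7*R = (-5 + R) - 7*R = -5 - 6*R)
n(k) = -2*k
Q(89, J(-11, v(-2, 5))) - (n(-103) - 1*6422) = (-5 - 6*7) - (-2*(-103) - 1*6422) = (-5 - 42) - (206 - 6422) = -47 - 1*(-6216) = -47 + 6216 = 6169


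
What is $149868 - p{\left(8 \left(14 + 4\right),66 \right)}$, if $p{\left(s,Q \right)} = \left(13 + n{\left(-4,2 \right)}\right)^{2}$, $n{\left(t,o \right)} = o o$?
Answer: $149579$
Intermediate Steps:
$n{\left(t,o \right)} = o^{2}$
$p{\left(s,Q \right)} = 289$ ($p{\left(s,Q \right)} = \left(13 + 2^{2}\right)^{2} = \left(13 + 4\right)^{2} = 17^{2} = 289$)
$149868 - p{\left(8 \left(14 + 4\right),66 \right)} = 149868 - 289 = 149579$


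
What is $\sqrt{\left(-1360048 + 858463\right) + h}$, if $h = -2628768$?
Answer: $3 i \sqrt{347817} \approx 1769.3 i$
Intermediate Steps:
$\sqrt{\left(-1360048 + 858463\right) + h} = \sqrt{\left(-1360048 + 858463\right) - 2628768} = \sqrt{-501585 - 2628768} = \sqrt{-3130353} = 3 i \sqrt{347817}$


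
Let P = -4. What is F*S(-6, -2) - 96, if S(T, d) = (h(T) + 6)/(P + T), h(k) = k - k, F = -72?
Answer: -264/5 ≈ -52.800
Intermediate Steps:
h(k) = 0
S(T, d) = 6/(-4 + T) (S(T, d) = (0 + 6)/(-4 + T) = 6/(-4 + T))
F*S(-6, -2) - 96 = -432/(-4 - 6) - 96 = -432/(-10) - 96 = -432*(-1)/10 - 96 = -72*(-3/5) - 96 = 216/5 - 96 = -264/5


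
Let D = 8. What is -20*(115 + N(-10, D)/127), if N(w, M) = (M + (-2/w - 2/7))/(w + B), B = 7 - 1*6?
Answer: -18401192/8001 ≈ -2299.9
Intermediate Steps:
B = 1 (B = 7 - 6 = 1)
N(w, M) = (-2/7 + M - 2/w)/(1 + w) (N(w, M) = (M + (-2/w - 2/7))/(w + 1) = (M + (-2/w - 2*⅐))/(1 + w) = (M + (-2/w - 2/7))/(1 + w) = (M + (-2/7 - 2/w))/(1 + w) = (-2/7 + M - 2/w)/(1 + w))
-20*(115 + N(-10, D)/127) = -20*(115 + ((-2 - 2/7*(-10) + 8*(-10))/((-10)*(1 - 10)))/127) = -20*(115 - ⅒*(-2 + 20/7 - 80)/(-9)*(1/127)) = -20*(115 - ⅒*(-⅑)*(-554/7)*(1/127)) = -20*(115 - 277/315*1/127) = -20*(115 - 277/40005) = -20*4600298/40005 = -18401192/8001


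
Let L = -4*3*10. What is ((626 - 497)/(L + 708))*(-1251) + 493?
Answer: 42835/196 ≈ 218.55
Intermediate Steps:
L = -120 (L = -12*10 = -120)
((626 - 497)/(L + 708))*(-1251) + 493 = ((626 - 497)/(-120 + 708))*(-1251) + 493 = (129/588)*(-1251) + 493 = (129*(1/588))*(-1251) + 493 = (43/196)*(-1251) + 493 = -53793/196 + 493 = 42835/196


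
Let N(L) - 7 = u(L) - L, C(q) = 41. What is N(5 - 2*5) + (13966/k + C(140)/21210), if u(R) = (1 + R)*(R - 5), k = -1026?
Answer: 139236521/3626910 ≈ 38.390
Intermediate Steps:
u(R) = (1 + R)*(-5 + R)
N(L) = 2 + L**2 - 5*L (N(L) = 7 + ((-5 + L**2 - 4*L) - L) = 7 + (-5 + L**2 - 5*L) = 2 + L**2 - 5*L)
N(5 - 2*5) + (13966/k + C(140)/21210) = (2 + (5 - 2*5)**2 - 5*(5 - 2*5)) + (13966/(-1026) + 41/21210) = (2 + (5 - 10)**2 - 5*(5 - 10)) + (13966*(-1/1026) + 41*(1/21210)) = (2 + (-5)**2 - 5*(-5)) + (-6983/513 + 41/21210) = (2 + 25 + 25) - 49362799/3626910 = 52 - 49362799/3626910 = 139236521/3626910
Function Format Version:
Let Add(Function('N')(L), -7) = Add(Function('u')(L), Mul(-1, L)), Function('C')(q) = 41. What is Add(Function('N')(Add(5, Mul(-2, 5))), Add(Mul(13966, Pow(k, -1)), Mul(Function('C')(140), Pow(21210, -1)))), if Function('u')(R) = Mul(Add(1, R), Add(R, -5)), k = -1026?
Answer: Rational(139236521, 3626910) ≈ 38.390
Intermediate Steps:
Function('u')(R) = Mul(Add(1, R), Add(-5, R))
Function('N')(L) = Add(2, Pow(L, 2), Mul(-5, L)) (Function('N')(L) = Add(7, Add(Add(-5, Pow(L, 2), Mul(-4, L)), Mul(-1, L))) = Add(7, Add(-5, Pow(L, 2), Mul(-5, L))) = Add(2, Pow(L, 2), Mul(-5, L)))
Add(Function('N')(Add(5, Mul(-2, 5))), Add(Mul(13966, Pow(k, -1)), Mul(Function('C')(140), Pow(21210, -1)))) = Add(Add(2, Pow(Add(5, Mul(-2, 5)), 2), Mul(-5, Add(5, Mul(-2, 5)))), Add(Mul(13966, Pow(-1026, -1)), Mul(41, Pow(21210, -1)))) = Add(Add(2, Pow(Add(5, -10), 2), Mul(-5, Add(5, -10))), Add(Mul(13966, Rational(-1, 1026)), Mul(41, Rational(1, 21210)))) = Add(Add(2, Pow(-5, 2), Mul(-5, -5)), Add(Rational(-6983, 513), Rational(41, 21210))) = Add(Add(2, 25, 25), Rational(-49362799, 3626910)) = Add(52, Rational(-49362799, 3626910)) = Rational(139236521, 3626910)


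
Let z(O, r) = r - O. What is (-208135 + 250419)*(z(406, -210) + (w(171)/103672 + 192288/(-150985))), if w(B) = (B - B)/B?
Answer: -3940828545632/150985 ≈ -2.6101e+7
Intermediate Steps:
w(B) = 0 (w(B) = 0/B = 0)
(-208135 + 250419)*(z(406, -210) + (w(171)/103672 + 192288/(-150985))) = (-208135 + 250419)*((-210 - 1*406) + (0/103672 + 192288/(-150985))) = 42284*((-210 - 406) + (0*(1/103672) + 192288*(-1/150985))) = 42284*(-616 + (0 - 192288/150985)) = 42284*(-616 - 192288/150985) = 42284*(-93199048/150985) = -3940828545632/150985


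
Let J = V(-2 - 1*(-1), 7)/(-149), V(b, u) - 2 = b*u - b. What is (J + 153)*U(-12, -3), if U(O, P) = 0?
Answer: 0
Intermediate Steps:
V(b, u) = 2 - b + b*u (V(b, u) = 2 + (b*u - b) = 2 + (-b + b*u) = 2 - b + b*u)
J = 4/149 (J = (2 - (-2 - 1*(-1)) + (-2 - 1*(-1))*7)/(-149) = (2 - (-2 + 1) + (-2 + 1)*7)*(-1/149) = (2 - 1*(-1) - 1*7)*(-1/149) = (2 + 1 - 7)*(-1/149) = -4*(-1/149) = 4/149 ≈ 0.026846)
(J + 153)*U(-12, -3) = (4/149 + 153)*0 = (22801/149)*0 = 0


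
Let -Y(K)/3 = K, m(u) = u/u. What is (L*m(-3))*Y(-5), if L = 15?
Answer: 225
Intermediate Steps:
m(u) = 1
Y(K) = -3*K
(L*m(-3))*Y(-5) = (15*1)*(-3*(-5)) = 15*15 = 225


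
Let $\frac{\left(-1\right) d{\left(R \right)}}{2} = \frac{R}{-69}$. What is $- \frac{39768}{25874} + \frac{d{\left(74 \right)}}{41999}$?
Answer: $- \frac{57620545328}{37490533347} \approx -1.5369$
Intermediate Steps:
$d{\left(R \right)} = \frac{2 R}{69}$ ($d{\left(R \right)} = - 2 \frac{R}{-69} = - 2 R \left(- \frac{1}{69}\right) = - 2 \left(- \frac{R}{69}\right) = \frac{2 R}{69}$)
$- \frac{39768}{25874} + \frac{d{\left(74 \right)}}{41999} = - \frac{39768}{25874} + \frac{\frac{2}{69} \cdot 74}{41999} = \left(-39768\right) \frac{1}{25874} + \frac{148}{69} \cdot \frac{1}{41999} = - \frac{19884}{12937} + \frac{148}{2897931} = - \frac{57620545328}{37490533347}$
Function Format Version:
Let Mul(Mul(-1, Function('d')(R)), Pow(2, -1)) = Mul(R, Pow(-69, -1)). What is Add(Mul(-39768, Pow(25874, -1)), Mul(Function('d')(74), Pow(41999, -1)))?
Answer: Rational(-57620545328, 37490533347) ≈ -1.5369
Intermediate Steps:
Function('d')(R) = Mul(Rational(2, 69), R) (Function('d')(R) = Mul(-2, Mul(R, Pow(-69, -1))) = Mul(-2, Mul(R, Rational(-1, 69))) = Mul(-2, Mul(Rational(-1, 69), R)) = Mul(Rational(2, 69), R))
Add(Mul(-39768, Pow(25874, -1)), Mul(Function('d')(74), Pow(41999, -1))) = Add(Mul(-39768, Pow(25874, -1)), Mul(Mul(Rational(2, 69), 74), Pow(41999, -1))) = Add(Mul(-39768, Rational(1, 25874)), Mul(Rational(148, 69), Rational(1, 41999))) = Add(Rational(-19884, 12937), Rational(148, 2897931)) = Rational(-57620545328, 37490533347)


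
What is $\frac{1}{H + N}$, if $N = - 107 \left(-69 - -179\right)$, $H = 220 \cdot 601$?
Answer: $\frac{1}{120450} \approx 8.3022 \cdot 10^{-6}$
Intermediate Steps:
$H = 132220$
$N = -11770$ ($N = - 107 \left(-69 + \left(-48 + 227\right)\right) = - 107 \left(-69 + 179\right) = \left(-107\right) 110 = -11770$)
$\frac{1}{H + N} = \frac{1}{132220 - 11770} = \frac{1}{120450}$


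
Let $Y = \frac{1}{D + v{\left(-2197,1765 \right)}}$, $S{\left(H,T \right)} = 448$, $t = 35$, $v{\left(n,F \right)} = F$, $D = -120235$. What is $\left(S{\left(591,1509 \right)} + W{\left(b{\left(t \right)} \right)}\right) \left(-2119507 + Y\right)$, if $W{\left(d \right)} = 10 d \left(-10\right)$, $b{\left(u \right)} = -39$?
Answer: $- \frac{545887039588634}{59235} \approx -9.2156 \cdot 10^{9}$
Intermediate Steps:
$W{\left(d \right)} = - 100 d$
$Y = - \frac{1}{118470}$ ($Y = \frac{1}{-120235 + 1765} = \frac{1}{-118470} = - \frac{1}{118470} \approx -8.441 \cdot 10^{-6}$)
$\left(S{\left(591,1509 \right)} + W{\left(b{\left(t \right)} \right)}\right) \left(-2119507 + Y\right) = \left(448 - -3900\right) \left(-2119507 - \frac{1}{118470}\right) = \left(448 + 3900\right) \left(- \frac{251097994291}{118470}\right) = 4348 \left(- \frac{251097994291}{118470}\right) = - \frac{545887039588634}{59235}$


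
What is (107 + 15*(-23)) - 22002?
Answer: -22240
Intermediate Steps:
(107 + 15*(-23)) - 22002 = (107 - 345) - 22002 = -238 - 22002 = -22240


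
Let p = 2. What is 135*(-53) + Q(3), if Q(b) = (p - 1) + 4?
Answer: -7150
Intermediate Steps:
Q(b) = 5 (Q(b) = (2 - 1) + 4 = 1 + 4 = 5)
135*(-53) + Q(3) = 135*(-53) + 5 = -7155 + 5 = -7150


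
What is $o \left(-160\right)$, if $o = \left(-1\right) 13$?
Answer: $2080$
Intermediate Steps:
$o = -13$
$o \left(-160\right) = \left(-13\right) \left(-160\right) = 2080$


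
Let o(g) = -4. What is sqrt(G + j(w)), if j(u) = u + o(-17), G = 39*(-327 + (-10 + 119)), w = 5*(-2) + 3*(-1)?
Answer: I*sqrt(8519) ≈ 92.298*I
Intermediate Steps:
w = -13 (w = -10 - 3 = -13)
G = -8502 (G = 39*(-327 + 109) = 39*(-218) = -8502)
j(u) = -4 + u (j(u) = u - 4 = -4 + u)
sqrt(G + j(w)) = sqrt(-8502 + (-4 - 13)) = sqrt(-8502 - 17) = sqrt(-8519) = I*sqrt(8519)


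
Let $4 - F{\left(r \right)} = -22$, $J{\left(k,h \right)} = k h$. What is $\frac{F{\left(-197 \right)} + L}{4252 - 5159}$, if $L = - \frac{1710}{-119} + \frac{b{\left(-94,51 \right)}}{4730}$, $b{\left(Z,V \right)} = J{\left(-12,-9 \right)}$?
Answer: $- \frac{11367886}{255261545} \approx -0.044534$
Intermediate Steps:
$J{\left(k,h \right)} = h k$
$b{\left(Z,V \right)} = 108$ ($b{\left(Z,V \right)} = \left(-9\right) \left(-12\right) = 108$)
$F{\left(r \right)} = 26$ ($F{\left(r \right)} = 4 - -22 = 4 + 22 = 26$)
$L = \frac{4050576}{281435}$ ($L = - \frac{1710}{-119} + \frac{108}{4730} = \left(-1710\right) \left(- \frac{1}{119}\right) + 108 \cdot \frac{1}{4730} = \frac{1710}{119} + \frac{54}{2365} = \frac{4050576}{281435} \approx 14.393$)
$\frac{F{\left(-197 \right)} + L}{4252 - 5159} = \frac{26 + \frac{4050576}{281435}}{4252 - 5159} = \frac{11367886}{281435 \left(-907\right)} = \frac{11367886}{281435} \left(- \frac{1}{907}\right) = - \frac{11367886}{255261545}$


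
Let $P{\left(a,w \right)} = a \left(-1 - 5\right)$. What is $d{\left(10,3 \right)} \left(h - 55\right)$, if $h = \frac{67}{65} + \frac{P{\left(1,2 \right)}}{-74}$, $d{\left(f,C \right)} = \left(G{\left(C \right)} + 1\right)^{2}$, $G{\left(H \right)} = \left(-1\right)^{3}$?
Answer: $0$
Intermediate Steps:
$P{\left(a,w \right)} = - 6 a$ ($P{\left(a,w \right)} = a \left(-6\right) = - 6 a$)
$G{\left(H \right)} = -1$
$d{\left(f,C \right)} = 0$ ($d{\left(f,C \right)} = \left(-1 + 1\right)^{2} = 0^{2} = 0$)
$h = \frac{2674}{2405}$ ($h = \frac{67}{65} + \frac{\left(-6\right) 1}{-74} = 67 \cdot \frac{1}{65} - - \frac{3}{37} = \frac{67}{65} + \frac{3}{37} = \frac{2674}{2405} \approx 1.1119$)
$d{\left(10,3 \right)} \left(h - 55\right) = 0 \left(\frac{2674}{2405} - 55\right) = 0 \left(- \frac{129601}{2405}\right) = 0$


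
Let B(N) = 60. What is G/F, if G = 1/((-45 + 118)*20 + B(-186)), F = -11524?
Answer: -1/17516480 ≈ -5.7089e-8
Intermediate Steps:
G = 1/1520 (G = 1/((-45 + 118)*20 + 60) = 1/(73*20 + 60) = 1/(1460 + 60) = 1/1520 ≈ 0.00065789)
G/F = (1/1520)/(-11524) = (1/1520)*(-1/11524) = -1/17516480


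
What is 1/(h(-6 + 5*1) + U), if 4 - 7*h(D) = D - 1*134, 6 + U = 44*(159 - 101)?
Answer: 7/17961 ≈ 0.00038973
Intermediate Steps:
U = 2546 (U = -6 + 44*(159 - 101) = -6 + 44*58 = -6 + 2552 = 2546)
h(D) = 138/7 - D/7 (h(D) = 4/7 - (D - 1*134)/7 = 4/7 - (D - 134)/7 = 4/7 - (-134 + D)/7 = 4/7 + (134/7 - D/7) = 138/7 - D/7)
1/(h(-6 + 5*1) + U) = 1/((138/7 - (-6 + 5*1)/7) + 2546) = 1/((138/7 - (-6 + 5)/7) + 2546) = 1/((138/7 - ⅐*(-1)) + 2546) = 1/((138/7 + ⅐) + 2546) = 1/(139/7 + 2546) = 1/(17961/7) = 7/17961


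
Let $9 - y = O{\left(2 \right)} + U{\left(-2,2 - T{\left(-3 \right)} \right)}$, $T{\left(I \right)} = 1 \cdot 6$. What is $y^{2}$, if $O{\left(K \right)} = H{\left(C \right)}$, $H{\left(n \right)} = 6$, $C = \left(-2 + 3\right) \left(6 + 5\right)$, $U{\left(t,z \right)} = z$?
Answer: $49$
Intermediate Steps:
$T{\left(I \right)} = 6$
$C = 11$ ($C = 1 \cdot 11 = 11$)
$O{\left(K \right)} = 6$
$y = 7$ ($y = 9 - \left(6 + \left(2 - 6\right)\right) = 9 - \left(6 - 4\right) = 9 - 2 = 7$)
$y^{2} = 7^{2} = 49$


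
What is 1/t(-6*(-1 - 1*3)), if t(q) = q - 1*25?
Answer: -1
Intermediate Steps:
t(q) = -25 + q (t(q) = q - 25 = -25 + q)
1/t(-6*(-1 - 1*3)) = 1/(-25 - 6*(-1 - 1*3)) = 1/(-25 - 6*(-1 - 3)) = 1/(-25 - 6*(-4)) = 1/(-25 + 24) = 1/(-1) = -1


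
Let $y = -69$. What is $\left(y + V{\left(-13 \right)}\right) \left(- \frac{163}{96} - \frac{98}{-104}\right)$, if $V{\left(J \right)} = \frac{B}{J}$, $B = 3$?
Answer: $\frac{70725}{1352} \approx 52.311$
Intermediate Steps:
$V{\left(J \right)} = \frac{3}{J}$
$\left(y + V{\left(-13 \right)}\right) \left(- \frac{163}{96} - \frac{98}{-104}\right) = \left(-69 + \frac{3}{-13}\right) \left(- \frac{163}{96} - \frac{98}{-104}\right) = \left(-69 + 3 \left(- \frac{1}{13}\right)\right) \left(\left(-163\right) \frac{1}{96} - - \frac{49}{52}\right) = \left(-69 - \frac{3}{13}\right) \left(- \frac{163}{96} + \frac{49}{52}\right) = \left(- \frac{900}{13}\right) \left(- \frac{943}{1248}\right) = \frac{70725}{1352}$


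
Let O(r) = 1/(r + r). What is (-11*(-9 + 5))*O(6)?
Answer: 11/3 ≈ 3.6667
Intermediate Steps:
O(r) = 1/(2*r)
(-11*(-9 + 5))*O(6) = (-11*(-9 + 5))*((1/2)/6) = (-11*(-4))*((1/2)*(1/6)) = 44*(1/12) = 11/3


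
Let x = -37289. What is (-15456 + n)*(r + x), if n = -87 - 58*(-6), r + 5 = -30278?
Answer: 1026756540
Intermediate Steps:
r = -30283 (r = -5 - 30278 = -30283)
n = 261 (n = -87 + 348 = 261)
(-15456 + n)*(r + x) = (-15456 + 261)*(-30283 - 37289) = -15195*(-67572) = 1026756540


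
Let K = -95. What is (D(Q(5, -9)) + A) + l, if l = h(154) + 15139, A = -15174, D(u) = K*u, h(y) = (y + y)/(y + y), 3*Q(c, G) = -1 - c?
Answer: 156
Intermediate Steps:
Q(c, G) = -⅓ - c/3 (Q(c, G) = (-1 - c)/3 = -⅓ - c/3)
h(y) = 1 (h(y) = (2*y)/((2*y)) = (2*y)*(1/(2*y)) = 1)
D(u) = -95*u
l = 15140 (l = 1 + 15139 = 15140)
(D(Q(5, -9)) + A) + l = (-95*(-⅓ - ⅓*5) - 15174) + 15140 = (-95*(-⅓ - 5/3) - 15174) + 15140 = (-95*(-2) - 15174) + 15140 = (190 - 15174) + 15140 = -14984 + 15140 = 156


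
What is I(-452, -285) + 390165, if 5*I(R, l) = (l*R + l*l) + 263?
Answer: 2161133/5 ≈ 4.3223e+5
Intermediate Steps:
I(R, l) = 263/5 + l²/5 + R*l/5 (I(R, l) = ((l*R + l*l) + 263)/5 = ((R*l + l²) + 263)/5 = ((l² + R*l) + 263)/5 = (263 + l² + R*l)/5 = 263/5 + l²/5 + R*l/5)
I(-452, -285) + 390165 = (263/5 + (⅕)*(-285)² + (⅕)*(-452)*(-285)) + 390165 = (263/5 + (⅕)*81225 + 25764) + 390165 = (263/5 + 16245 + 25764) + 390165 = 210308/5 + 390165 = 2161133/5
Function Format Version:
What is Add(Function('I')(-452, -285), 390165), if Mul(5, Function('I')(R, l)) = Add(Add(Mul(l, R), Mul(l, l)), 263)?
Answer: Rational(2161133, 5) ≈ 4.3223e+5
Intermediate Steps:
Function('I')(R, l) = Add(Rational(263, 5), Mul(Rational(1, 5), Pow(l, 2)), Mul(Rational(1, 5), R, l)) (Function('I')(R, l) = Mul(Rational(1, 5), Add(Add(Mul(l, R), Mul(l, l)), 263)) = Mul(Rational(1, 5), Add(Add(Mul(R, l), Pow(l, 2)), 263)) = Mul(Rational(1, 5), Add(Add(Pow(l, 2), Mul(R, l)), 263)) = Mul(Rational(1, 5), Add(263, Pow(l, 2), Mul(R, l))) = Add(Rational(263, 5), Mul(Rational(1, 5), Pow(l, 2)), Mul(Rational(1, 5), R, l)))
Add(Function('I')(-452, -285), 390165) = Add(Add(Rational(263, 5), Mul(Rational(1, 5), Pow(-285, 2)), Mul(Rational(1, 5), -452, -285)), 390165) = Add(Add(Rational(263, 5), Mul(Rational(1, 5), 81225), 25764), 390165) = Add(Add(Rational(263, 5), 16245, 25764), 390165) = Add(Rational(210308, 5), 390165) = Rational(2161133, 5)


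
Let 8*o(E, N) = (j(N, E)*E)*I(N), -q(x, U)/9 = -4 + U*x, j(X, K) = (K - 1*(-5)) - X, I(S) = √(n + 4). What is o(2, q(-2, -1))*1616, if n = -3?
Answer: -4444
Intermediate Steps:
I(S) = 1 (I(S) = √(-3 + 4) = √1 = 1)
j(X, K) = 5 + K - X (j(X, K) = (K + 5) - X = (5 + K) - X = 5 + K - X)
q(x, U) = 36 - 9*U*x (q(x, U) = -9*(-4 + U*x) = 36 - 9*U*x)
o(E, N) = E*(5 + E - N)/8 (o(E, N) = (((5 + E - N)*E)*1)/8 = ((E*(5 + E - N))*1)/8 = (E*(5 + E - N))/8 = E*(5 + E - N)/8)
o(2, q(-2, -1))*1616 = ((⅛)*2*(5 + 2 - (36 - 9*(-1)*(-2))))*1616 = ((⅛)*2*(5 + 2 - (36 - 18)))*1616 = ((⅛)*2*(5 + 2 - 1*18))*1616 = ((⅛)*2*(5 + 2 - 18))*1616 = ((⅛)*2*(-11))*1616 = -11/4*1616 = -4444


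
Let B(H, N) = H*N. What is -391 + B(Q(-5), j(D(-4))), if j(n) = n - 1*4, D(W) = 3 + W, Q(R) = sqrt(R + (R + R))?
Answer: -391 - 5*I*sqrt(15) ≈ -391.0 - 19.365*I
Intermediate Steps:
Q(R) = sqrt(3)*sqrt(R) (Q(R) = sqrt(R + 2*R) = sqrt(3*R) = sqrt(3)*sqrt(R))
j(n) = -4 + n (j(n) = n - 4 = -4 + n)
-391 + B(Q(-5), j(D(-4))) = -391 + (sqrt(3)*sqrt(-5))*(-4 + (3 - 4)) = -391 + (sqrt(3)*(I*sqrt(5)))*(-4 - 1) = -391 + (I*sqrt(15))*(-5) = -391 - 5*I*sqrt(15)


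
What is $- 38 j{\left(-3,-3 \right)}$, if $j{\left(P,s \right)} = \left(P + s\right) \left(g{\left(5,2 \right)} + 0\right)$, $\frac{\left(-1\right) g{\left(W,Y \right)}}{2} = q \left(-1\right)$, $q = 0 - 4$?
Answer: $-1824$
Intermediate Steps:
$q = -4$
$g{\left(W,Y \right)} = -8$ ($g{\left(W,Y \right)} = - 2 \left(\left(-4\right) \left(-1\right)\right) = \left(-2\right) 4 = -8$)
$j{\left(P,s \right)} = - 8 P - 8 s$ ($j{\left(P,s \right)} = \left(P + s\right) \left(-8 + 0\right) = \left(P + s\right) \left(-8\right) = - 8 P - 8 s$)
$- 38 j{\left(-3,-3 \right)} = - 38 \left(\left(-8\right) \left(-3\right) - -24\right) = - 38 \left(24 + 24\right) = \left(-38\right) 48 = -1824$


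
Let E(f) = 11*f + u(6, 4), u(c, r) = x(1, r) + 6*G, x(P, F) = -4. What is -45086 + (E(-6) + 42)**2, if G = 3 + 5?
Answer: -44686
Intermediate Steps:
G = 8
u(c, r) = 44 (u(c, r) = -4 + 6*8 = -4 + 48 = 44)
E(f) = 44 + 11*f (E(f) = 11*f + 44 = 44 + 11*f)
-45086 + (E(-6) + 42)**2 = -45086 + ((44 + 11*(-6)) + 42)**2 = -45086 + ((44 - 66) + 42)**2 = -45086 + (-22 + 42)**2 = -45086 + 20**2 = -45086 + 400 = -44686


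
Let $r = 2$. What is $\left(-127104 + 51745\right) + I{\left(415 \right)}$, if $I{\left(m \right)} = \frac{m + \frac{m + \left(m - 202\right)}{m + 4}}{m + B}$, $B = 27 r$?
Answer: $- \frac{14808697936}{196511} \approx -75358.0$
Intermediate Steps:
$B = 54$ ($B = 27 \cdot 2 = 54$)
$I{\left(m \right)} = \frac{m + \frac{-202 + 2 m}{4 + m}}{54 + m}$ ($I{\left(m \right)} = \frac{m + \frac{m + \left(m - 202\right)}{m + 4}}{m + 54} = \frac{m + \frac{m + \left(m - 202\right)}{4 + m}}{54 + m} = \frac{m + \frac{m + \left(-202 + m\right)}{4 + m}}{54 + m} = \frac{m + \frac{-202 + 2 m}{4 + m}}{54 + m}$)
$\left(-127104 + 51745\right) + I{\left(415 \right)} = \left(-127104 + 51745\right) + \frac{-202 + 415^{2} + 6 \cdot 415}{216 + 415^{2} + 58 \cdot 415} = -75359 + \frac{-202 + 172225 + 2490}{216 + 172225 + 24070} = -75359 + \frac{1}{196511} \cdot 174513 = -75359 + \frac{174513}{196511} = - \frac{14808697936}{196511}$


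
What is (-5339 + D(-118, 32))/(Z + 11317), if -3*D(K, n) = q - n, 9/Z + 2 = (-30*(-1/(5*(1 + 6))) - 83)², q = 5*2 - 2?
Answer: -1762039437/3740574500 ≈ -0.47106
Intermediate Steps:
q = 8 (q = 10 - 2 = 8)
Z = 441/330527 (Z = 9/(-2 + (-30*(-1/(5*(1 + 6))) - 83)²) = 9/(-2 + (-30/((-5*7)) - 83)²) = 9/(-2 + (-30/(-35) - 83)²) = 9/(-2 + (-30*(-1/35) - 83)²) = 9/(-2 + (6/7 - 83)²) = 9/(-2 + (-575/7)²) = 9/(-2 + 330625/49) = 9/(330527/49) = 9*(49/330527) = 441/330527 ≈ 0.0013342)
D(K, n) = -8/3 + n/3 (D(K, n) = -(8 - n)/3 = -8/3 + n/3)
(-5339 + D(-118, 32))/(Z + 11317) = (-5339 + (-8/3 + (⅓)*32))/(441/330527 + 11317) = (-5339 + (-8/3 + 32/3))/(3740574500/330527) = (-5339 + 8)*(330527/3740574500) = -5331*330527/3740574500 = -1762039437/3740574500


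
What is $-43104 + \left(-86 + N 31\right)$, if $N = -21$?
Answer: $-43841$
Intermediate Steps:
$-43104 + \left(-86 + N 31\right) = -43104 - 737 = -43841$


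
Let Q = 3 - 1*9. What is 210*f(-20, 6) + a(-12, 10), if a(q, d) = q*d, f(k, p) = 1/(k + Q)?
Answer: -1665/13 ≈ -128.08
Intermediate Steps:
Q = -6 (Q = 3 - 9 = -6)
f(k, p) = 1/(-6 + k) (f(k, p) = 1/(k - 6) = 1/(-6 + k))
a(q, d) = d*q
210*f(-20, 6) + a(-12, 10) = 210/(-6 - 20) + 10*(-12) = 210/(-26) - 120 = 210*(-1/26) - 120 = -105/13 - 120 = -1665/13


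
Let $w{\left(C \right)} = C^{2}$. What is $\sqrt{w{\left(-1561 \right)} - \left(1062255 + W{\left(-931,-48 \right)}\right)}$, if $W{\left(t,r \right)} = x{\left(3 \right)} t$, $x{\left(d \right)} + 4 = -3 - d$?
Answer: $6 \sqrt{37921} \approx 1168.4$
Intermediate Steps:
$x{\left(d \right)} = -7 - d$ ($x{\left(d \right)} = -4 - \left(3 + d\right) = -7 - d$)
$W{\left(t,r \right)} = - 10 t$ ($W{\left(t,r \right)} = \left(-7 - 3\right) t = - 10 t$)
$\sqrt{w{\left(-1561 \right)} - \left(1062255 + W{\left(-931,-48 \right)}\right)} = \sqrt{\left(-1561\right)^{2} - \left(1062255 - -9310\right)} = \sqrt{2436721 - 1071565} = \sqrt{1365156} = 6 \sqrt{37921}$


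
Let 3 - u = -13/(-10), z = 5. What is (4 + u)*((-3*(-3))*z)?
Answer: 513/2 ≈ 256.50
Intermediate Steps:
u = 17/10 (u = 3 - (-1)*13/(-10) = 3 - (-1)*13*(-⅒) = 3 - (-1)*(-13)/10 = 3 - 1*13/10 = 3 - 13/10 = 17/10 ≈ 1.7000)
(4 + u)*((-3*(-3))*z) = (4 + 17/10)*(-3*(-3)*5) = 57*(9*5)/10 = (57/10)*45 = 513/2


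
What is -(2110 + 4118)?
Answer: -6228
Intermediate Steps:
-(2110 + 4118) = -1*6228 = -6228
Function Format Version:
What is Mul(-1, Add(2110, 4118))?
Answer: -6228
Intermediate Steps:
Mul(-1, Add(2110, 4118)) = Mul(-1, 6228) = -6228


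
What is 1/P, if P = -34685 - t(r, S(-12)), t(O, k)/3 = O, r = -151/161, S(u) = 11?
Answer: -161/5583832 ≈ -2.8833e-5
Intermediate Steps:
r = -151/161 (r = -151*1/161 = -151/161 ≈ -0.93789)
t(O, k) = 3*O
P = -5583832/161 (P = -34685 - 3*(-151)/161 = -34685 - 1*(-453/161) = -34685 + 453/161 = -5583832/161 ≈ -34682.)
1/P = 1/(-5583832/161) = -161/5583832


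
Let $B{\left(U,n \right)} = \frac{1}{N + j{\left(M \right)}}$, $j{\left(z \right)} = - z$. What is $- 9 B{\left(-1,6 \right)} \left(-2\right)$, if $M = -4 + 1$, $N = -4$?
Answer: $-18$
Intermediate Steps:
$M = -3$
$B{\left(U,n \right)} = -1$ ($B{\left(U,n \right)} = \frac{1}{-4 - -3} = \frac{1}{-4 + 3} = \frac{1}{-1} = -1$)
$- 9 B{\left(-1,6 \right)} \left(-2\right) = \left(-9\right) \left(-1\right) \left(-2\right) = 9 \left(-2\right) = -18$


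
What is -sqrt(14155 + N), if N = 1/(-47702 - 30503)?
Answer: -3*sqrt(9619143520630)/78205 ≈ -118.97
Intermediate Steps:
N = -1/78205 (N = 1/(-78205) = -1/78205 ≈ -1.2787e-5)
-sqrt(14155 + N) = -sqrt(14155 - 1/78205) = -sqrt(1106991774/78205) = -3*sqrt(9619143520630)/78205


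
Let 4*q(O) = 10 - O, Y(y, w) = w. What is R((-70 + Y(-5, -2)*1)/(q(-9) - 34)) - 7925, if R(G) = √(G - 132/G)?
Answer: -7925 + I*√138346/52 ≈ -7925.0 + 7.1529*I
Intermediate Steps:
q(O) = 5/2 - O/4 (q(O) = (10 - O)/4 = 5/2 - O/4)
R((-70 + Y(-5, -2)*1)/(q(-9) - 34)) - 7925 = √((-70 - 2*1)/((5/2 - ¼*(-9)) - 34) - 132*((5/2 - ¼*(-9)) - 34)/(-70 - 2*1)) - 7925 = √((-70 - 2)/((5/2 + 9/4) - 34) - 132*((5/2 + 9/4) - 34)/(-70 - 2)) - 7925 = √(-72/(19/4 - 34) - 132/((-72/(19/4 - 34)))) - 7925 = √(-72/(-117/4) - 132/((-72/(-117/4)))) - 7925 = √(-72*(-4/117) - 132/((-72*(-4/117)))) - 7925 = √(32/13 - 132/32/13) - 7925 = √(32/13 - 132*13/32) - 7925 = √(32/13 - 429/8) - 7925 = √(-5321/104) - 7925 = I*√138346/52 - 7925 = -7925 + I*√138346/52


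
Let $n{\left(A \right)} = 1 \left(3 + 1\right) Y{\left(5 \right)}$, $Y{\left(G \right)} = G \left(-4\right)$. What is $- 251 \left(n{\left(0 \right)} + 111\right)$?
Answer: $-7781$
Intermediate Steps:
$Y{\left(G \right)} = - 4 G$
$n{\left(A \right)} = -80$ ($n{\left(A \right)} = 1 \left(3 + 1\right) \left(\left(-4\right) 5\right) = 1 \cdot 4 \left(-20\right) = 4 \left(-20\right) = -80$)
$- 251 \left(n{\left(0 \right)} + 111\right) = - 251 \left(-80 + 111\right) = \left(-251\right) 31 = -7781$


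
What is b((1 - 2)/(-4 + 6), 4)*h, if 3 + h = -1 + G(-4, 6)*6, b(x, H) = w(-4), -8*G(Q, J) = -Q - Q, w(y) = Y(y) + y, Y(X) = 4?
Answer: 0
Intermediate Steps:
w(y) = 4 + y
G(Q, J) = Q/4 (G(Q, J) = -(-Q - Q)/8 = -(-1)*Q/4 = Q/4)
b(x, H) = 0 (b(x, H) = 4 - 4 = 0)
h = -10 (h = -3 + (-1 + ((1/4)*(-4))*6) = -3 + (-1 - 1*6) = -3 + (-1 - 6) = -3 - 7 = -10)
b((1 - 2)/(-4 + 6), 4)*h = 0*(-10) = 0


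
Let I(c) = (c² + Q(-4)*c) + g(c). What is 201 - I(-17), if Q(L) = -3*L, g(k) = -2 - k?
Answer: 101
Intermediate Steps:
I(c) = -2 + c² + 11*c (I(c) = (c² + (-3*(-4))*c) + (-2 - c) = (c² + 12*c) + (-2 - c) = -2 + c² + 11*c)
201 - I(-17) = 201 - (-2 + (-17)² + 11*(-17)) = 201 - (-2 + 289 - 187) = 201 - 1*100 = 201 - 100 = 101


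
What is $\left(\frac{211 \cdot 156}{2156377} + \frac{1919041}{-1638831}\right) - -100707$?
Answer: $\frac{355888157091614648}{3533937475287} \approx 1.0071 \cdot 10^{5}$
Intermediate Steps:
$\left(\frac{211 \cdot 156}{2156377} + \frac{1919041}{-1638831}\right) - -100707 = \left(32916 \cdot \frac{1}{2156377} + 1919041 \left(- \frac{1}{1638831}\right)\right) + 100707 = \left(\frac{32916}{2156377} - \frac{1919041}{1638831}\right) + 100707 = - \frac{4084232113261}{3533937475287} + 100707 = \frac{355888157091614648}{3533937475287}$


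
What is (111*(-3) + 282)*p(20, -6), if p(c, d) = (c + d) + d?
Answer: -408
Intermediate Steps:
p(c, d) = c + 2*d
(111*(-3) + 282)*p(20, -6) = (111*(-3) + 282)*(20 + 2*(-6)) = (-333 + 282)*(20 - 12) = -51*8 = -408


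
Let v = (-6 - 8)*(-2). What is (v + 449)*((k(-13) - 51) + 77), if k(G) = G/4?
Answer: 43407/4 ≈ 10852.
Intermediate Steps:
k(G) = G/4 (k(G) = G*(1/4) = G/4)
v = 28 (v = -14*(-2) = 28)
(v + 449)*((k(-13) - 51) + 77) = (28 + 449)*(((1/4)*(-13) - 51) + 77) = 477*((-13/4 - 51) + 77) = 477*(-217/4 + 77) = 477*(91/4) = 43407/4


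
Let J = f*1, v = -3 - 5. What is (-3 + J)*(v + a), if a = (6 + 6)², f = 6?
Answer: 408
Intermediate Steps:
a = 144 (a = 12² = 144)
v = -8
J = 6 (J = 6*1 = 6)
(-3 + J)*(v + a) = (-3 + 6)*(-8 + 144) = 3*136 = 408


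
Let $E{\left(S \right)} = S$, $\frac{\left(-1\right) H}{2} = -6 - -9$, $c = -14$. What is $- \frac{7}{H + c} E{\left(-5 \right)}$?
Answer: $- \frac{7}{4} \approx -1.75$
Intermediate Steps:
$H = -6$ ($H = - 2 \left(-6 - -9\right) = - 2 \left(-6 + 9\right) = \left(-2\right) 3 = -6$)
$- \frac{7}{H + c} E{\left(-5 \right)} = - \frac{7}{-6 - 14} \left(-5\right) = - \frac{7}{-20} \left(-5\right) = \left(-7\right) \left(- \frac{1}{20}\right) \left(-5\right) = \frac{7}{20} \left(-5\right) = - \frac{7}{4}$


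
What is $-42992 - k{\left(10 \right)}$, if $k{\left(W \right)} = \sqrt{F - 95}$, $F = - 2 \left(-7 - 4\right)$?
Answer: $-42992 - i \sqrt{73} \approx -42992.0 - 8.544 i$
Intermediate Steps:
$F = 22$ ($F = \left(-2\right) \left(-11\right) = 22$)
$k{\left(W \right)} = i \sqrt{73}$ ($k{\left(W \right)} = \sqrt{22 - 95} = \sqrt{-73} = i \sqrt{73}$)
$-42992 - k{\left(10 \right)} = -42992 - i \sqrt{73}$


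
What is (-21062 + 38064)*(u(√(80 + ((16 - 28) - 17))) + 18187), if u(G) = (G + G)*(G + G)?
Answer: 312683782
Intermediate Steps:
u(G) = 4*G² (u(G) = (2*G)*(2*G) = 4*G²)
(-21062 + 38064)*(u(√(80 + ((16 - 28) - 17))) + 18187) = (-21062 + 38064)*(4*(√(80 + ((16 - 28) - 17)))² + 18187) = 17002*(4*(√(80 + (-12 - 17)))² + 18187) = 17002*(4*(√(80 - 29))² + 18187) = 17002*(4*(√51)² + 18187) = 17002*(4*51 + 18187) = 17002*(204 + 18187) = 17002*18391 = 312683782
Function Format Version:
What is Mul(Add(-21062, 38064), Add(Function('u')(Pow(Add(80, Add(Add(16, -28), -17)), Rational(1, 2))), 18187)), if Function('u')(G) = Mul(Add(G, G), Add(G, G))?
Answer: 312683782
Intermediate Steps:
Function('u')(G) = Mul(4, Pow(G, 2)) (Function('u')(G) = Mul(Mul(2, G), Mul(2, G)) = Mul(4, Pow(G, 2)))
Mul(Add(-21062, 38064), Add(Function('u')(Pow(Add(80, Add(Add(16, -28), -17)), Rational(1, 2))), 18187)) = Mul(Add(-21062, 38064), Add(Mul(4, Pow(Pow(Add(80, Add(Add(16, -28), -17)), Rational(1, 2)), 2)), 18187)) = Mul(17002, Add(Mul(4, Pow(Pow(Add(80, Add(-12, -17)), Rational(1, 2)), 2)), 18187)) = Mul(17002, Add(Mul(4, Pow(Pow(Add(80, -29), Rational(1, 2)), 2)), 18187)) = Mul(17002, Add(Mul(4, Pow(Pow(51, Rational(1, 2)), 2)), 18187)) = Mul(17002, Add(Mul(4, 51), 18187)) = Mul(17002, Add(204, 18187)) = Mul(17002, 18391) = 312683782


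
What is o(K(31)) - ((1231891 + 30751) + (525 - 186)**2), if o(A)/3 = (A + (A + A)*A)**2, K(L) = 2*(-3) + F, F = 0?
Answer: -1364495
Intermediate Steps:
K(L) = -6 (K(L) = 2*(-3) + 0 = -6 + 0 = -6)
o(A) = 3*(A + 2*A**2)**2 (o(A) = 3*(A + (A + A)*A)**2 = 3*(A + (2*A)*A)**2 = 3*(A + 2*A**2)**2)
o(K(31)) - ((1231891 + 30751) + (525 - 186)**2) = 3*(-6)**2*(1 + 2*(-6))**2 - ((1231891 + 30751) + (525 - 186)**2) = 3*36*(1 - 12)**2 - (1262642 + 339**2) = 3*36*(-11)**2 - (1262642 + 114921) = 3*36*121 - 1*1377563 = 13068 - 1377563 = -1364495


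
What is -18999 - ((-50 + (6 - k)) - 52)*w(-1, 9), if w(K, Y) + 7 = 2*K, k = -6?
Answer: -19809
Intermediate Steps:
w(K, Y) = -7 + 2*K
-18999 - ((-50 + (6 - k)) - 52)*w(-1, 9) = -18999 - ((-50 + (6 - 1*(-6))) - 52)*(-7 + 2*(-1)) = -18999 - ((-50 + (6 + 6)) - 52)*(-7 - 2) = -18999 - ((-50 + 12) - 52)*(-9) = -18999 - (-38 - 52)*(-9) = -18999 - (-90)*(-9) = -18999 - 1*810 = -18999 - 810 = -19809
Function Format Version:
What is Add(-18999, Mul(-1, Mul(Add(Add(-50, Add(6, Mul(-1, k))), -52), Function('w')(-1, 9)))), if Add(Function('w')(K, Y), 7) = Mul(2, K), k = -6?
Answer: -19809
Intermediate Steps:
Function('w')(K, Y) = Add(-7, Mul(2, K))
Add(-18999, Mul(-1, Mul(Add(Add(-50, Add(6, Mul(-1, k))), -52), Function('w')(-1, 9)))) = Add(-18999, Mul(-1, Mul(Add(Add(-50, Add(6, Mul(-1, -6))), -52), Add(-7, Mul(2, -1))))) = Add(-18999, Mul(-1, Mul(Add(Add(-50, Add(6, 6)), -52), Add(-7, -2)))) = Add(-18999, Mul(-1, Mul(Add(Add(-50, 12), -52), -9))) = Add(-18999, Mul(-1, Mul(Add(-38, -52), -9))) = Add(-18999, Mul(-1, Mul(-90, -9))) = Add(-18999, Mul(-1, 810)) = Add(-18999, -810) = -19809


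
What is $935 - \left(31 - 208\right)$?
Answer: $1112$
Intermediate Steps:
$935 - \left(31 - 208\right) = 935 - -177 = 935 + 177 = 1112$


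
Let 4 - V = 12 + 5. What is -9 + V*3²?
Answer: -126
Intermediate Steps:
V = -13 (V = 4 - (12 + 5) = 4 - 1*17 = 4 - 17 = -13)
-9 + V*3² = -9 - 13*3² = -9 - 13*9 = -9 - 117 = -126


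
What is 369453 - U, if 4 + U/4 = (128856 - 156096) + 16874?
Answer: 410933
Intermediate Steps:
U = -41480 (U = -16 + 4*((128856 - 156096) + 16874) = -16 + 4*(-27240 + 16874) = -16 + 4*(-10366) = -16 - 41464 = -41480)
369453 - U = 369453 - 1*(-41480) = 369453 + 41480 = 410933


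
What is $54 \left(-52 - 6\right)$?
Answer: $-3132$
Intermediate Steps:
$54 \left(-52 - 6\right) = 54 \left(-58\right) = -3132$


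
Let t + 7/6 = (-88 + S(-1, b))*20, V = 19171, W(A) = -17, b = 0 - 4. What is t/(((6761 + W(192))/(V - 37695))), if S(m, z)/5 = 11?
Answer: 18371177/10116 ≈ 1816.1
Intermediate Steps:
b = -4
S(m, z) = 55 (S(m, z) = 5*11 = 55)
t = -3967/6 (t = -7/6 + (-88 + 55)*20 = -7/6 - 33*20 = -7/6 - 660 = -3967/6 ≈ -661.17)
t/(((6761 + W(192))/(V - 37695))) = -3967*(19171 - 37695)/(6761 - 17)/6 = -3967/(6*(6744/(-18524))) = -3967/(6*(6744*(-1/18524))) = -3967/(6*(-1686/4631)) = -3967/6*(-4631/1686) = 18371177/10116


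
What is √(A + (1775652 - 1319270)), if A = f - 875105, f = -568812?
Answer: I*√987535 ≈ 993.75*I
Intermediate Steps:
A = -1443917 (A = -568812 - 875105 = -1443917)
√(A + (1775652 - 1319270)) = √(-1443917 + (1775652 - 1319270)) = √(-1443917 + 456382) = √(-987535) = I*√987535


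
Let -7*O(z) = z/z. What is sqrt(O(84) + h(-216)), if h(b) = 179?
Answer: 2*sqrt(2191)/7 ≈ 13.374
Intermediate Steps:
O(z) = -1/7 (O(z) = -z/(7*z) = -1/7*1 = -1/7)
sqrt(O(84) + h(-216)) = sqrt(-1/7 + 179) = sqrt(1252/7) = 2*sqrt(2191)/7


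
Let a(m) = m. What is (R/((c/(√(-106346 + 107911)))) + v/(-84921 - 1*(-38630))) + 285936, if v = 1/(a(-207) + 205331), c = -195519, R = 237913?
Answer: 2715075288738623/9495395084 - 237913*√1565/195519 ≈ 2.8589e+5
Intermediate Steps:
v = 1/205124 (v = 1/(-207 + 205331) = 1/205124 ≈ 4.8751e-6)
(R/((c/(√(-106346 + 107911)))) + v/(-84921 - 1*(-38630))) + 285936 = (237913/((-195519/√(-106346 + 107911))) + 1/(205124*(-84921 - 1*(-38630)))) + 285936 = (237913/((-195519*√1565/1565)) + 1/(205124*(-84921 + 38630))) + 285936 = (237913/((-195519*√1565/1565)) + (1/205124)/(-46291)) + 285936 = (237913/((-195519*√1565/1565)) + (1/205124)*(-1/46291)) + 285936 = (237913*(-√1565/195519) - 1/9495395084) + 285936 = (-237913*√1565/195519 - 1/9495395084) + 285936 = (-1/9495395084 - 237913*√1565/195519) + 285936 = 2715075288738623/9495395084 - 237913*√1565/195519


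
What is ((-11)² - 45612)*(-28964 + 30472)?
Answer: -68600428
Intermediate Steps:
((-11)² - 45612)*(-28964 + 30472) = (121 - 45612)*1508 = -45491*1508 = -68600428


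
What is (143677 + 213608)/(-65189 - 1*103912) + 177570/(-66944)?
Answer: -8990891935/1886716224 ≈ -4.7654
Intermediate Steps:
(143677 + 213608)/(-65189 - 1*103912) + 177570/(-66944) = 357285/(-65189 - 103912) + 177570*(-1/66944) = 357285/(-169101) - 88785/33472 = 357285*(-1/169101) - 88785/33472 = -119095/56367 - 88785/33472 = -8990891935/1886716224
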